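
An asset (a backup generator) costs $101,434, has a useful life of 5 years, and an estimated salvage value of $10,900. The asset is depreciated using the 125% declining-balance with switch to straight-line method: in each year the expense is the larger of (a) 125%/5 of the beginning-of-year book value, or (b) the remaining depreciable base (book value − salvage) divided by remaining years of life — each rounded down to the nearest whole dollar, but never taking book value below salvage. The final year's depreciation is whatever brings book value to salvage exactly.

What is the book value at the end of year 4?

Depreciable base = $101,434 − $10,900 = $90,534.
Year 1: DB = ⌊$101,434 × 125%/5⌋ = $25,358; SL = ⌊$90,534/5⌋ = $18,106 → take DB $25,358. Book value $76,076.
Year 2: DB = ⌊$76,076 × 125%/5⌋ = $19,019; SL = ⌊$65,176/4⌋ = $16,294 → take DB $19,019. Book value $57,057.
Year 3: DB = ⌊$57,057 × 125%/5⌋ = $14,264; SL = ⌊$46,157/3⌋ = $15,385 → take SL $15,385. Book value $41,672.
Year 4: DB = ⌊$41,672 × 125%/5⌋ = $10,418; SL = ⌊$30,772/2⌋ = $15,386 → take SL $15,386. Book value $26,286.

$26,286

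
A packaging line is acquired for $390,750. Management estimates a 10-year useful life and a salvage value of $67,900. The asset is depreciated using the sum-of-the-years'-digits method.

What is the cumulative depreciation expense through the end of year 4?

$199,580

Depreciable base = $390,750 − $67,900 = $322,850.
Sum of the years' digits = 10+9+8+7+6+5+4+3+2+1 = 55.
Year 1: $322,850 × 10/55 = $58,700. Book value $332,050.
Year 2: $322,850 × 9/55 = $52,830. Book value $279,220.
Year 3: $322,850 × 8/55 = $46,960. Book value $232,260.
Year 4: $322,850 × 7/55 = $41,090. Book value $191,170.
Accumulated through year 4 = $390,750 − $191,170 = $199,580.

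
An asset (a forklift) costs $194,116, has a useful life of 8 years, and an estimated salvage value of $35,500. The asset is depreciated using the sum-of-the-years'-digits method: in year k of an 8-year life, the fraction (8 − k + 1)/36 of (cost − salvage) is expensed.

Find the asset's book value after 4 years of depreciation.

Depreciable base = $194,116 − $35,500 = $158,616.
Sum of the years' digits = 8+7+6+5+4+3+2+1 = 36.
Year 1: $158,616 × 8/36 = $35,248. Book value $158,868.
Year 2: $158,616 × 7/36 = $30,842. Book value $128,026.
Year 3: $158,616 × 6/36 = $26,436. Book value $101,590.
Year 4: $158,616 × 5/36 = $22,030. Book value $79,560.

$79,560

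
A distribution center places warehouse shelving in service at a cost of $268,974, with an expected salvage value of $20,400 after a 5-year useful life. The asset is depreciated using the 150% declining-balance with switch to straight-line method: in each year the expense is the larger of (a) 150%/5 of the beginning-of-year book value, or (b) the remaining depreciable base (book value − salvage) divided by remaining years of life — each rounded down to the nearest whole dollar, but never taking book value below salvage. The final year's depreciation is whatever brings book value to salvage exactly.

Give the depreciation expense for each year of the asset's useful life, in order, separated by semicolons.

$80,692; $56,484; $39,539; $35,929; $35,930

Depreciable base = $268,974 − $20,400 = $248,574.
Year 1: DB = ⌊$268,974 × 150%/5⌋ = $80,692; SL = ⌊$248,574/5⌋ = $49,714 → take DB $80,692. Book value $188,282.
Year 2: DB = ⌊$188,282 × 150%/5⌋ = $56,484; SL = ⌊$167,882/4⌋ = $41,970 → take DB $56,484. Book value $131,798.
Year 3: DB = ⌊$131,798 × 150%/5⌋ = $39,539; SL = ⌊$111,398/3⌋ = $37,132 → take DB $39,539. Book value $92,259.
Year 4: DB = ⌊$92,259 × 150%/5⌋ = $27,677; SL = ⌊$71,859/2⌋ = $35,929 → take SL $35,929. Book value $56,330.
Year 5 (final): $56,330 − $20,400 = $35,930. Book value $20,400.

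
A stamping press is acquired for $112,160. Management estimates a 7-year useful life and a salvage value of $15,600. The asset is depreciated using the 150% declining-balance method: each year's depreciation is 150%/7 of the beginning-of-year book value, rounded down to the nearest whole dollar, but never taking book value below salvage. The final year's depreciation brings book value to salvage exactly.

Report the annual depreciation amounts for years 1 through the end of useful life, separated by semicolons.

$24,034; $18,884; $14,837; $11,658; $9,160; $7,197; $10,790

Depreciable base = $112,160 − $15,600 = $96,560.
Year 1: ⌊$112,160 × 150%/7⌋ = $24,034. Book value $88,126.
Year 2: ⌊$88,126 × 150%/7⌋ = $18,884. Book value $69,242.
Year 3: ⌊$69,242 × 150%/7⌋ = $14,837. Book value $54,405.
Year 4: ⌊$54,405 × 150%/7⌋ = $11,658. Book value $42,747.
Year 5: ⌊$42,747 × 150%/7⌋ = $9,160. Book value $33,587.
Year 6: ⌊$33,587 × 150%/7⌋ = $7,197. Book value $26,390.
Year 7 (final): $26,390 − $15,600 = $10,790. Book value $15,600.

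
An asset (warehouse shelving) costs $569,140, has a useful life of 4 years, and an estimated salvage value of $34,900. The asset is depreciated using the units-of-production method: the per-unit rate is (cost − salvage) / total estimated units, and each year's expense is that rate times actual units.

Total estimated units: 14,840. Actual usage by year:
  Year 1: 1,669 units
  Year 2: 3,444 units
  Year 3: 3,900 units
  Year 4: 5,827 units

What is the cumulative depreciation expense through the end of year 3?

$324,468

Depreciable base = $569,140 − $34,900 = $534,240.
Rate = $534,240 / 14,840 units = $36 per unit.
Year 1: 1,669 × $36 = $60,084. Book value $509,056.
Year 2: 3,444 × $36 = $123,984. Book value $385,072.
Year 3: 3,900 × $36 = $140,400. Book value $244,672.
Accumulated through year 3 = $569,140 − $244,672 = $324,468.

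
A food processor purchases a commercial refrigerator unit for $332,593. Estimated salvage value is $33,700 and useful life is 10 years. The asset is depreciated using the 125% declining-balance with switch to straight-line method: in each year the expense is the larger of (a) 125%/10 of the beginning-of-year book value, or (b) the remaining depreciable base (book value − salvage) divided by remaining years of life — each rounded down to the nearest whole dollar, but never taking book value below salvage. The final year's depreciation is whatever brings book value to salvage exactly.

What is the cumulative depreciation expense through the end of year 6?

Depreciable base = $332,593 − $33,700 = $298,893.
Year 1: DB = ⌊$332,593 × 125%/10⌋ = $41,574; SL = ⌊$298,893/10⌋ = $29,889 → take DB $41,574. Book value $291,019.
Year 2: DB = ⌊$291,019 × 125%/10⌋ = $36,377; SL = ⌊$257,319/9⌋ = $28,591 → take DB $36,377. Book value $254,642.
Year 3: DB = ⌊$254,642 × 125%/10⌋ = $31,830; SL = ⌊$220,942/8⌋ = $27,617 → take DB $31,830. Book value $222,812.
Year 4: DB = ⌊$222,812 × 125%/10⌋ = $27,851; SL = ⌊$189,112/7⌋ = $27,016 → take DB $27,851. Book value $194,961.
Year 5: DB = ⌊$194,961 × 125%/10⌋ = $24,370; SL = ⌊$161,261/6⌋ = $26,876 → take SL $26,876. Book value $168,085.
Year 6: DB = ⌊$168,085 × 125%/10⌋ = $21,010; SL = ⌊$134,385/5⌋ = $26,877 → take SL $26,877. Book value $141,208.
Accumulated through year 6 = $332,593 − $141,208 = $191,385.

$191,385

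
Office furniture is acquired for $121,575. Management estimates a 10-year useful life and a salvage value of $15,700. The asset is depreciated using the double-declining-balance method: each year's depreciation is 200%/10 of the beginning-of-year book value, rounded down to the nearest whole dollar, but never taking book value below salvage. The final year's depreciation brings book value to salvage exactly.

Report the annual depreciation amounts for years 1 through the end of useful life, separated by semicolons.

$24,315; $19,452; $15,561; $12,449; $9,959; $7,967; $6,374; $5,099; $4,079; $620

Depreciable base = $121,575 − $15,700 = $105,875.
Year 1: ⌊$121,575 × 200%/10⌋ = $24,315. Book value $97,260.
Year 2: ⌊$97,260 × 200%/10⌋ = $19,452. Book value $77,808.
Year 3: ⌊$77,808 × 200%/10⌋ = $15,561. Book value $62,247.
Year 4: ⌊$62,247 × 200%/10⌋ = $12,449. Book value $49,798.
Year 5: ⌊$49,798 × 200%/10⌋ = $9,959. Book value $39,839.
Year 6: ⌊$39,839 × 200%/10⌋ = $7,967. Book value $31,872.
Year 7: ⌊$31,872 × 200%/10⌋ = $6,374. Book value $25,498.
Year 8: ⌊$25,498 × 200%/10⌋ = $5,099. Book value $20,399.
Year 9: ⌊$20,399 × 200%/10⌋ = $4,079. Book value $16,320.
Year 10 (final): $16,320 − $15,700 = $620. Book value $15,700.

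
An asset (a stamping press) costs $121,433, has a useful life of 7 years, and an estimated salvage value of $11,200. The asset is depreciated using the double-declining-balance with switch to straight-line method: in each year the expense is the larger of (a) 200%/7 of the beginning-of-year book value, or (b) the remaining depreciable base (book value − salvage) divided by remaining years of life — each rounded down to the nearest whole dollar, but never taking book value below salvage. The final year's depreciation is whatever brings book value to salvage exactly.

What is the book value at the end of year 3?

$44,255

Depreciable base = $121,433 − $11,200 = $110,233.
Year 1: DB = ⌊$121,433 × 200%/7⌋ = $34,695; SL = ⌊$110,233/7⌋ = $15,747 → take DB $34,695. Book value $86,738.
Year 2: DB = ⌊$86,738 × 200%/7⌋ = $24,782; SL = ⌊$75,538/6⌋ = $12,589 → take DB $24,782. Book value $61,956.
Year 3: DB = ⌊$61,956 × 200%/7⌋ = $17,701; SL = ⌊$50,756/5⌋ = $10,151 → take DB $17,701. Book value $44,255.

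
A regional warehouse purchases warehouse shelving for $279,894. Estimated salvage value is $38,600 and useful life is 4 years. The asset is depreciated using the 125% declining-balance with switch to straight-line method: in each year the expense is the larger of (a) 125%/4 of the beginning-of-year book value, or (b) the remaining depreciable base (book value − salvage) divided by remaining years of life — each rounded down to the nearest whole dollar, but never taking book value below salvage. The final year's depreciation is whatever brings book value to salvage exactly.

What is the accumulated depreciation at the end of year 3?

$194,446

Depreciable base = $279,894 − $38,600 = $241,294.
Year 1: DB = ⌊$279,894 × 125%/4⌋ = $87,466; SL = ⌊$241,294/4⌋ = $60,323 → take DB $87,466. Book value $192,428.
Year 2: DB = ⌊$192,428 × 125%/4⌋ = $60,133; SL = ⌊$153,828/3⌋ = $51,276 → take DB $60,133. Book value $132,295.
Year 3: DB = ⌊$132,295 × 125%/4⌋ = $41,342; SL = ⌊$93,695/2⌋ = $46,847 → take SL $46,847. Book value $85,448.
Accumulated through year 3 = $279,894 − $85,448 = $194,446.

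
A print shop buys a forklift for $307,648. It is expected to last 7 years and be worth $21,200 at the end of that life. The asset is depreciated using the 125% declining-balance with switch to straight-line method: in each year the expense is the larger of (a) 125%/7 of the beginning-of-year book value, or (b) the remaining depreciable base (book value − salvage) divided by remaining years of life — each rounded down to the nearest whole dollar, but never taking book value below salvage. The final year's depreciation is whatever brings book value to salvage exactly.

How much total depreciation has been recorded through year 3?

Depreciable base = $307,648 − $21,200 = $286,448.
Year 1: DB = ⌊$307,648 × 125%/7⌋ = $54,937; SL = ⌊$286,448/7⌋ = $40,921 → take DB $54,937. Book value $252,711.
Year 2: DB = ⌊$252,711 × 125%/7⌋ = $45,126; SL = ⌊$231,511/6⌋ = $38,585 → take DB $45,126. Book value $207,585.
Year 3: DB = ⌊$207,585 × 125%/7⌋ = $37,068; SL = ⌊$186,385/5⌋ = $37,277 → take SL $37,277. Book value $170,308.
Accumulated through year 3 = $307,648 − $170,308 = $137,340.

$137,340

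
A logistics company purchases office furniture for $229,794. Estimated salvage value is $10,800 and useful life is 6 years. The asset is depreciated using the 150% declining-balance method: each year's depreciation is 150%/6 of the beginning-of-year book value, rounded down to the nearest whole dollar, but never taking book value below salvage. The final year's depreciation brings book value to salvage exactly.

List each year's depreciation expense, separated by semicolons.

Depreciable base = $229,794 − $10,800 = $218,994.
Year 1: ⌊$229,794 × 150%/6⌋ = $57,448. Book value $172,346.
Year 2: ⌊$172,346 × 150%/6⌋ = $43,086. Book value $129,260.
Year 3: ⌊$129,260 × 150%/6⌋ = $32,315. Book value $96,945.
Year 4: ⌊$96,945 × 150%/6⌋ = $24,236. Book value $72,709.
Year 5: ⌊$72,709 × 150%/6⌋ = $18,177. Book value $54,532.
Year 6 (final): $54,532 − $10,800 = $43,732. Book value $10,800.

$57,448; $43,086; $32,315; $24,236; $18,177; $43,732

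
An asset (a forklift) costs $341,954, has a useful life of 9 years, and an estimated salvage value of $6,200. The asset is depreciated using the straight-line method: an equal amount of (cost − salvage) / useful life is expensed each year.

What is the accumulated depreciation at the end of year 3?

$111,918

Depreciable base = $341,954 − $6,200 = $335,754.
Annual expense = $335,754 / 9 = $37,306.
End of year 1: book value $304,648.
End of year 2: book value $267,342.
End of year 3: book value $230,036.
Accumulated through year 3 = $341,954 − $230,036 = $111,918.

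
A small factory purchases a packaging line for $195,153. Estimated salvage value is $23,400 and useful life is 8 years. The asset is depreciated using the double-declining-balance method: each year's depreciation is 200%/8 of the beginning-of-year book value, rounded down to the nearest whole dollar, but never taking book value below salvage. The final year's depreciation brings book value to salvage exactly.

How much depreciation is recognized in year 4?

Depreciable base = $195,153 − $23,400 = $171,753.
Year 1: ⌊$195,153 × 200%/8⌋ = $48,788. Book value $146,365.
Year 2: ⌊$146,365 × 200%/8⌋ = $36,591. Book value $109,774.
Year 3: ⌊$109,774 × 200%/8⌋ = $27,443. Book value $82,331.
Year 4: ⌊$82,331 × 200%/8⌋ = $20,582. Book value $61,749.

$20,582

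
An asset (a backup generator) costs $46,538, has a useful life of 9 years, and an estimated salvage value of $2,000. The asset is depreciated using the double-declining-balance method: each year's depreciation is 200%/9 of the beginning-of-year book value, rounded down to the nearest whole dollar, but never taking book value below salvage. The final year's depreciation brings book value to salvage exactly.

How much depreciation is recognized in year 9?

Depreciable base = $46,538 − $2,000 = $44,538.
Year 1: ⌊$46,538 × 200%/9⌋ = $10,341. Book value $36,197.
Year 2: ⌊$36,197 × 200%/9⌋ = $8,043. Book value $28,154.
Year 3: ⌊$28,154 × 200%/9⌋ = $6,256. Book value $21,898.
Year 4: ⌊$21,898 × 200%/9⌋ = $4,866. Book value $17,032.
Year 5: ⌊$17,032 × 200%/9⌋ = $3,784. Book value $13,248.
Year 6: ⌊$13,248 × 200%/9⌋ = $2,944. Book value $10,304.
Year 7: ⌊$10,304 × 200%/9⌋ = $2,289. Book value $8,015.
Year 8: ⌊$8,015 × 200%/9⌋ = $1,781. Book value $6,234.
Year 9 (final): $6,234 − $2,000 = $4,234. Book value $2,000.

$4,234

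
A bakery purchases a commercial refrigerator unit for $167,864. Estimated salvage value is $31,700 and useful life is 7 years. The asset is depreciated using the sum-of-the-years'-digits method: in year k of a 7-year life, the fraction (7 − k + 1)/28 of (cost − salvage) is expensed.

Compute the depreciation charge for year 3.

$24,315

Depreciable base = $167,864 − $31,700 = $136,164.
Sum of the years' digits = 7+6+5+4+3+2+1 = 28.
Year 1: $136,164 × 7/28 = $34,041. Book value $133,823.
Year 2: $136,164 × 6/28 = $29,178. Book value $104,645.
Year 3: $136,164 × 5/28 = $24,315. Book value $80,330.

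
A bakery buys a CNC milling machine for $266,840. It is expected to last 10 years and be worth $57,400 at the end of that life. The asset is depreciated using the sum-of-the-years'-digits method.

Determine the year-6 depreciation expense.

Depreciable base = $266,840 − $57,400 = $209,440.
Sum of the years' digits = 10+9+8+7+6+5+4+3+2+1 = 55.
Year 1: $209,440 × 10/55 = $38,080. Book value $228,760.
Year 2: $209,440 × 9/55 = $34,272. Book value $194,488.
Year 3: $209,440 × 8/55 = $30,464. Book value $164,024.
Year 4: $209,440 × 7/55 = $26,656. Book value $137,368.
Year 5: $209,440 × 6/55 = $22,848. Book value $114,520.
Year 6: $209,440 × 5/55 = $19,040. Book value $95,480.

$19,040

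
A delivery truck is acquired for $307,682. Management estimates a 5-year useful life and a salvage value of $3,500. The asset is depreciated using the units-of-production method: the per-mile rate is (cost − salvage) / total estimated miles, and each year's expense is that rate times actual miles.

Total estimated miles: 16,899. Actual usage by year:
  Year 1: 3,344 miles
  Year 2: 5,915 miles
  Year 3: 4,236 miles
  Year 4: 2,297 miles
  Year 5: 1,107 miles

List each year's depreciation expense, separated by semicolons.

$60,192; $106,470; $76,248; $41,346; $19,926

Depreciable base = $307,682 − $3,500 = $304,182.
Rate = $304,182 / 16,899 miles = $18 per mile.
Year 1: 3,344 × $18 = $60,192. Book value $247,490.
Year 2: 5,915 × $18 = $106,470. Book value $141,020.
Year 3: 4,236 × $18 = $76,248. Book value $64,772.
Year 4: 2,297 × $18 = $41,346. Book value $23,426.
Year 5: 1,107 × $18 = $19,926. Book value $3,500.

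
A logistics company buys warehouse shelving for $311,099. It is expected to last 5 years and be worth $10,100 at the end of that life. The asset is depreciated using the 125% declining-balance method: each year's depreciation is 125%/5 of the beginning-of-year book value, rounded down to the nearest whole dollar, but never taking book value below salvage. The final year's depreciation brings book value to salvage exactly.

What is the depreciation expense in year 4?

$32,811

Depreciable base = $311,099 − $10,100 = $300,999.
Year 1: ⌊$311,099 × 125%/5⌋ = $77,774. Book value $233,325.
Year 2: ⌊$233,325 × 125%/5⌋ = $58,331. Book value $174,994.
Year 3: ⌊$174,994 × 125%/5⌋ = $43,748. Book value $131,246.
Year 4: ⌊$131,246 × 125%/5⌋ = $32,811. Book value $98,435.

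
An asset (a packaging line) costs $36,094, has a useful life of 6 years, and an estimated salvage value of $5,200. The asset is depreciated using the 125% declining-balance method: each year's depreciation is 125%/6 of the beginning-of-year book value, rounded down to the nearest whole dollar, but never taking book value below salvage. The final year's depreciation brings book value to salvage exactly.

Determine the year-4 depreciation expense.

Depreciable base = $36,094 − $5,200 = $30,894.
Year 1: ⌊$36,094 × 125%/6⌋ = $7,519. Book value $28,575.
Year 2: ⌊$28,575 × 125%/6⌋ = $5,953. Book value $22,622.
Year 3: ⌊$22,622 × 125%/6⌋ = $4,712. Book value $17,910.
Year 4: ⌊$17,910 × 125%/6⌋ = $3,731. Book value $14,179.

$3,731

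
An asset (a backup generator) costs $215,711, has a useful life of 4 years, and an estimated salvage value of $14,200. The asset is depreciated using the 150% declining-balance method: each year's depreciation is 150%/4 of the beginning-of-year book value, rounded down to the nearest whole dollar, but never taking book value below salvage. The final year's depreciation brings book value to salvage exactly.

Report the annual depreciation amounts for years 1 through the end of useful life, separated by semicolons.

Depreciable base = $215,711 − $14,200 = $201,511.
Year 1: ⌊$215,711 × 150%/4⌋ = $80,891. Book value $134,820.
Year 2: ⌊$134,820 × 150%/4⌋ = $50,557. Book value $84,263.
Year 3: ⌊$84,263 × 150%/4⌋ = $31,598. Book value $52,665.
Year 4 (final): $52,665 − $14,200 = $38,465. Book value $14,200.

$80,891; $50,557; $31,598; $38,465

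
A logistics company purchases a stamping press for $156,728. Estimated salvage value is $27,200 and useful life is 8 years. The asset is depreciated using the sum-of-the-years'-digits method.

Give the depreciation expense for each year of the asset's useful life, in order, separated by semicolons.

Depreciable base = $156,728 − $27,200 = $129,528.
Sum of the years' digits = 8+7+6+5+4+3+2+1 = 36.
Year 1: $129,528 × 8/36 = $28,784. Book value $127,944.
Year 2: $129,528 × 7/36 = $25,186. Book value $102,758.
Year 3: $129,528 × 6/36 = $21,588. Book value $81,170.
Year 4: $129,528 × 5/36 = $17,990. Book value $63,180.
Year 5: $129,528 × 4/36 = $14,392. Book value $48,788.
Year 6: $129,528 × 3/36 = $10,794. Book value $37,994.
Year 7: $129,528 × 2/36 = $7,196. Book value $30,798.
Year 8: $129,528 × 1/36 = $3,598. Book value $27,200.

$28,784; $25,186; $21,588; $17,990; $14,392; $10,794; $7,196; $3,598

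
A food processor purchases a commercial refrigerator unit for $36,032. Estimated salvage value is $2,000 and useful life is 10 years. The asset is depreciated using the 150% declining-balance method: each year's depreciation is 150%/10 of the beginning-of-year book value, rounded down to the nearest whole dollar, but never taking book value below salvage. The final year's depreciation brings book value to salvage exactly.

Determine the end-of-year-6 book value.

$13,591

Depreciable base = $36,032 − $2,000 = $34,032.
Year 1: ⌊$36,032 × 150%/10⌋ = $5,404. Book value $30,628.
Year 2: ⌊$30,628 × 150%/10⌋ = $4,594. Book value $26,034.
Year 3: ⌊$26,034 × 150%/10⌋ = $3,905. Book value $22,129.
Year 4: ⌊$22,129 × 150%/10⌋ = $3,319. Book value $18,810.
Year 5: ⌊$18,810 × 150%/10⌋ = $2,821. Book value $15,989.
Year 6: ⌊$15,989 × 150%/10⌋ = $2,398. Book value $13,591.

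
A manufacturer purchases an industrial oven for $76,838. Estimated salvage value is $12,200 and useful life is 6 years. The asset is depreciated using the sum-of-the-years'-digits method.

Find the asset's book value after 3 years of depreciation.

Depreciable base = $76,838 − $12,200 = $64,638.
Sum of the years' digits = 6+5+4+3+2+1 = 21.
Year 1: $64,638 × 6/21 = $18,468. Book value $58,370.
Year 2: $64,638 × 5/21 = $15,390. Book value $42,980.
Year 3: $64,638 × 4/21 = $12,312. Book value $30,668.

$30,668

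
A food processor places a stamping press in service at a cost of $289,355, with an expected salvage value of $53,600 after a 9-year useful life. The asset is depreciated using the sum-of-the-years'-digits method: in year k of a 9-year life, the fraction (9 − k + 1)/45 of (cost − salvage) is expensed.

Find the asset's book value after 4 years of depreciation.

$132,185

Depreciable base = $289,355 − $53,600 = $235,755.
Sum of the years' digits = 9+8+7+6+5+4+3+2+1 = 45.
Year 1: $235,755 × 9/45 = $47,151. Book value $242,204.
Year 2: $235,755 × 8/45 = $41,912. Book value $200,292.
Year 3: $235,755 × 7/45 = $36,673. Book value $163,619.
Year 4: $235,755 × 6/45 = $31,434. Book value $132,185.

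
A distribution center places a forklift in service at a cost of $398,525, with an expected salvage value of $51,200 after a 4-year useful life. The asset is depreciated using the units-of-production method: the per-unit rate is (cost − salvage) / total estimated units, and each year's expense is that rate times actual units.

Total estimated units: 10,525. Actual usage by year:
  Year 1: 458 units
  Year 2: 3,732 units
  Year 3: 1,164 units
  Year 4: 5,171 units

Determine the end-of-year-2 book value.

Depreciable base = $398,525 − $51,200 = $347,325.
Rate = $347,325 / 10,525 units = $33 per unit.
Year 1: 458 × $33 = $15,114. Book value $383,411.
Year 2: 3,732 × $33 = $123,156. Book value $260,255.

$260,255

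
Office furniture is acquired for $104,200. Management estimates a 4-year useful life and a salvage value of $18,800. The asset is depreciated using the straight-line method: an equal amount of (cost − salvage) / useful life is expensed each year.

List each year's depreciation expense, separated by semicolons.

Depreciable base = $104,200 − $18,800 = $85,400.
Annual expense = $85,400 / 4 = $21,350.
End of year 1: book value $82,850.
End of year 2: book value $61,500.
End of year 3: book value $40,150.
End of year 4: book value $18,800.

$21,350; $21,350; $21,350; $21,350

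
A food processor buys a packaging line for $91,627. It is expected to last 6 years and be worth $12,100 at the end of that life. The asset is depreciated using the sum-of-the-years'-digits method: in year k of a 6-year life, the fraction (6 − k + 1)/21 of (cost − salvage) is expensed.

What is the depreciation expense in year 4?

Depreciable base = $91,627 − $12,100 = $79,527.
Sum of the years' digits = 6+5+4+3+2+1 = 21.
Year 1: $79,527 × 6/21 = $22,722. Book value $68,905.
Year 2: $79,527 × 5/21 = $18,935. Book value $49,970.
Year 3: $79,527 × 4/21 = $15,148. Book value $34,822.
Year 4: $79,527 × 3/21 = $11,361. Book value $23,461.

$11,361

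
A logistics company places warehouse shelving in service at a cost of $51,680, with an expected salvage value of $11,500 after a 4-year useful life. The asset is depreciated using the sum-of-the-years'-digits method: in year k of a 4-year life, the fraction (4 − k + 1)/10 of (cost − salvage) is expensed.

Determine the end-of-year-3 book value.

$15,518

Depreciable base = $51,680 − $11,500 = $40,180.
Sum of the years' digits = 4+3+2+1 = 10.
Year 1: $40,180 × 4/10 = $16,072. Book value $35,608.
Year 2: $40,180 × 3/10 = $12,054. Book value $23,554.
Year 3: $40,180 × 2/10 = $8,036. Book value $15,518.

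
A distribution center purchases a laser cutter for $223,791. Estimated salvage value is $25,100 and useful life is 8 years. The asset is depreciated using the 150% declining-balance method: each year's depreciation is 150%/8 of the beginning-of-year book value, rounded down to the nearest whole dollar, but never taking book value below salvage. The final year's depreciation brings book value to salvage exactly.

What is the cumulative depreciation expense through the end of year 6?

Depreciable base = $223,791 − $25,100 = $198,691.
Year 1: ⌊$223,791 × 150%/8⌋ = $41,960. Book value $181,831.
Year 2: ⌊$181,831 × 150%/8⌋ = $34,093. Book value $147,738.
Year 3: ⌊$147,738 × 150%/8⌋ = $27,700. Book value $120,038.
Year 4: ⌊$120,038 × 150%/8⌋ = $22,507. Book value $97,531.
Year 5: ⌊$97,531 × 150%/8⌋ = $18,287. Book value $79,244.
Year 6: ⌊$79,244 × 150%/8⌋ = $14,858. Book value $64,386.
Accumulated through year 6 = $223,791 − $64,386 = $159,405.

$159,405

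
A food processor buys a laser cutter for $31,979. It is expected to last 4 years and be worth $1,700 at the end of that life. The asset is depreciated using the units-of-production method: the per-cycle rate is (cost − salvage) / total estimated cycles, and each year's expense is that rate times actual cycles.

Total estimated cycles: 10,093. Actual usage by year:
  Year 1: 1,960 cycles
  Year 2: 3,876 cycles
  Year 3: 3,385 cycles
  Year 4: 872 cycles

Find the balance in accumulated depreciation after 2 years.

Depreciable base = $31,979 − $1,700 = $30,279.
Rate = $30,279 / 10,093 cycles = $3 per cycle.
Year 1: 1,960 × $3 = $5,880. Book value $26,099.
Year 2: 3,876 × $3 = $11,628. Book value $14,471.
Accumulated through year 2 = $31,979 − $14,471 = $17,508.

$17,508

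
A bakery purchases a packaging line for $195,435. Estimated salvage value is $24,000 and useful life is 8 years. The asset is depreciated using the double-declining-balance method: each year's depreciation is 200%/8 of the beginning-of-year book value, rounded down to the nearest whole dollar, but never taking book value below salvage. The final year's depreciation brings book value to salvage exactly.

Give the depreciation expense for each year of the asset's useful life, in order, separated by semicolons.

$48,858; $36,644; $27,483; $20,612; $15,459; $11,594; $8,696; $2,089

Depreciable base = $195,435 − $24,000 = $171,435.
Year 1: ⌊$195,435 × 200%/8⌋ = $48,858. Book value $146,577.
Year 2: ⌊$146,577 × 200%/8⌋ = $36,644. Book value $109,933.
Year 3: ⌊$109,933 × 200%/8⌋ = $27,483. Book value $82,450.
Year 4: ⌊$82,450 × 200%/8⌋ = $20,612. Book value $61,838.
Year 5: ⌊$61,838 × 200%/8⌋ = $15,459. Book value $46,379.
Year 6: ⌊$46,379 × 200%/8⌋ = $11,594. Book value $34,785.
Year 7: ⌊$34,785 × 200%/8⌋ = $8,696. Book value $26,089.
Year 8 (final): $26,089 − $24,000 = $2,089. Book value $24,000.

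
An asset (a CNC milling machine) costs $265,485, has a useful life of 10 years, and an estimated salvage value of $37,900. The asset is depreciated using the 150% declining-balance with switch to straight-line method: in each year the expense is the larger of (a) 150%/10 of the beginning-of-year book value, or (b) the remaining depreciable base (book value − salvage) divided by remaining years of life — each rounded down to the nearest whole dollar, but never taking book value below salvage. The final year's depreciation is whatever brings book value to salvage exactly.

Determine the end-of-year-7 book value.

$84,573

Depreciable base = $265,485 − $37,900 = $227,585.
Year 1: DB = ⌊$265,485 × 150%/10⌋ = $39,822; SL = ⌊$227,585/10⌋ = $22,758 → take DB $39,822. Book value $225,663.
Year 2: DB = ⌊$225,663 × 150%/10⌋ = $33,849; SL = ⌊$187,763/9⌋ = $20,862 → take DB $33,849. Book value $191,814.
Year 3: DB = ⌊$191,814 × 150%/10⌋ = $28,772; SL = ⌊$153,914/8⌋ = $19,239 → take DB $28,772. Book value $163,042.
Year 4: DB = ⌊$163,042 × 150%/10⌋ = $24,456; SL = ⌊$125,142/7⌋ = $17,877 → take DB $24,456. Book value $138,586.
Year 5: DB = ⌊$138,586 × 150%/10⌋ = $20,787; SL = ⌊$100,686/6⌋ = $16,781 → take DB $20,787. Book value $117,799.
Year 6: DB = ⌊$117,799 × 150%/10⌋ = $17,669; SL = ⌊$79,899/5⌋ = $15,979 → take DB $17,669. Book value $100,130.
Year 7: DB = ⌊$100,130 × 150%/10⌋ = $15,019; SL = ⌊$62,230/4⌋ = $15,557 → take SL $15,557. Book value $84,573.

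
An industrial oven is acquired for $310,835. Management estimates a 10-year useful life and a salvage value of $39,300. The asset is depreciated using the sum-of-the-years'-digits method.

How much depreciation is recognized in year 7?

$19,748

Depreciable base = $310,835 − $39,300 = $271,535.
Sum of the years' digits = 10+9+8+7+6+5+4+3+2+1 = 55.
Year 1: $271,535 × 10/55 = $49,370. Book value $261,465.
Year 2: $271,535 × 9/55 = $44,433. Book value $217,032.
Year 3: $271,535 × 8/55 = $39,496. Book value $177,536.
Year 4: $271,535 × 7/55 = $34,559. Book value $142,977.
Year 5: $271,535 × 6/55 = $29,622. Book value $113,355.
Year 6: $271,535 × 5/55 = $24,685. Book value $88,670.
Year 7: $271,535 × 4/55 = $19,748. Book value $68,922.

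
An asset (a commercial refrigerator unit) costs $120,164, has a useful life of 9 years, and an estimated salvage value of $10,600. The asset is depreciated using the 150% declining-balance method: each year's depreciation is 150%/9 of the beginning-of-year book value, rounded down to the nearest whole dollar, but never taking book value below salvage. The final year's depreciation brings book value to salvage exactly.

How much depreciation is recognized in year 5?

Depreciable base = $120,164 − $10,600 = $109,564.
Year 1: ⌊$120,164 × 150%/9⌋ = $20,027. Book value $100,137.
Year 2: ⌊$100,137 × 150%/9⌋ = $16,689. Book value $83,448.
Year 3: ⌊$83,448 × 150%/9⌋ = $13,908. Book value $69,540.
Year 4: ⌊$69,540 × 150%/9⌋ = $11,590. Book value $57,950.
Year 5: ⌊$57,950 × 150%/9⌋ = $9,658. Book value $48,292.

$9,658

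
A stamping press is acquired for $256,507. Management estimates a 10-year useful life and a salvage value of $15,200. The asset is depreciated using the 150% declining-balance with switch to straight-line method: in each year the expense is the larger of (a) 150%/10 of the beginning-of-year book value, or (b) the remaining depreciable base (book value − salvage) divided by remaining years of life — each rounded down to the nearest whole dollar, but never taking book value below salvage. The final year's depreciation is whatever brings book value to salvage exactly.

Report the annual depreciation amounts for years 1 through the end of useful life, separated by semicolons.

Depreciable base = $256,507 − $15,200 = $241,307.
Year 1: DB = ⌊$256,507 × 150%/10⌋ = $38,476; SL = ⌊$241,307/10⌋ = $24,130 → take DB $38,476. Book value $218,031.
Year 2: DB = ⌊$218,031 × 150%/10⌋ = $32,704; SL = ⌊$202,831/9⌋ = $22,536 → take DB $32,704. Book value $185,327.
Year 3: DB = ⌊$185,327 × 150%/10⌋ = $27,799; SL = ⌊$170,127/8⌋ = $21,265 → take DB $27,799. Book value $157,528.
Year 4: DB = ⌊$157,528 × 150%/10⌋ = $23,629; SL = ⌊$142,328/7⌋ = $20,332 → take DB $23,629. Book value $133,899.
Year 5: DB = ⌊$133,899 × 150%/10⌋ = $20,084; SL = ⌊$118,699/6⌋ = $19,783 → take DB $20,084. Book value $113,815.
Year 6: DB = ⌊$113,815 × 150%/10⌋ = $17,072; SL = ⌊$98,615/5⌋ = $19,723 → take SL $19,723. Book value $94,092.
Year 7: DB = ⌊$94,092 × 150%/10⌋ = $14,113; SL = ⌊$78,892/4⌋ = $19,723 → take SL $19,723. Book value $74,369.
Year 8: DB = ⌊$74,369 × 150%/10⌋ = $11,155; SL = ⌊$59,169/3⌋ = $19,723 → take SL $19,723. Book value $54,646.
Year 9: DB = ⌊$54,646 × 150%/10⌋ = $8,196; SL = ⌊$39,446/2⌋ = $19,723 → take SL $19,723. Book value $34,923.
Year 10 (final): $34,923 − $15,200 = $19,723. Book value $15,200.

$38,476; $32,704; $27,799; $23,629; $20,084; $19,723; $19,723; $19,723; $19,723; $19,723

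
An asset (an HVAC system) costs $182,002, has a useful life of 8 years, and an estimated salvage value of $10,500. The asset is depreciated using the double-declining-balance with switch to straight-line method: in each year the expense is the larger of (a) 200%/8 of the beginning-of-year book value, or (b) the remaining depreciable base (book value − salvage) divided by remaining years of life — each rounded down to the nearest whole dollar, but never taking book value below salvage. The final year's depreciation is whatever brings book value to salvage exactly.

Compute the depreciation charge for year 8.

Depreciable base = $182,002 − $10,500 = $171,502.
Year 1: DB = ⌊$182,002 × 200%/8⌋ = $45,500; SL = ⌊$171,502/8⌋ = $21,437 → take DB $45,500. Book value $136,502.
Year 2: DB = ⌊$136,502 × 200%/8⌋ = $34,125; SL = ⌊$126,002/7⌋ = $18,000 → take DB $34,125. Book value $102,377.
Year 3: DB = ⌊$102,377 × 200%/8⌋ = $25,594; SL = ⌊$91,877/6⌋ = $15,312 → take DB $25,594. Book value $76,783.
Year 4: DB = ⌊$76,783 × 200%/8⌋ = $19,195; SL = ⌊$66,283/5⌋ = $13,256 → take DB $19,195. Book value $57,588.
Year 5: DB = ⌊$57,588 × 200%/8⌋ = $14,397; SL = ⌊$47,088/4⌋ = $11,772 → take DB $14,397. Book value $43,191.
Year 6: DB = ⌊$43,191 × 200%/8⌋ = $10,797; SL = ⌊$32,691/3⌋ = $10,897 → take SL $10,897. Book value $32,294.
Year 7: DB = ⌊$32,294 × 200%/8⌋ = $8,073; SL = ⌊$21,794/2⌋ = $10,897 → take SL $10,897. Book value $21,397.
Year 8 (final): $21,397 − $10,500 = $10,897. Book value $10,500.

$10,897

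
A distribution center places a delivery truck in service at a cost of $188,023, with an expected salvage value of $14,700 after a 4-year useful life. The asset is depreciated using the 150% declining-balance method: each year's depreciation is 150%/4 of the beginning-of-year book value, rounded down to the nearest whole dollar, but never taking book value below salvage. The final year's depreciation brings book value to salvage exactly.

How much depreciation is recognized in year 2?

$44,068

Depreciable base = $188,023 − $14,700 = $173,323.
Year 1: ⌊$188,023 × 150%/4⌋ = $70,508. Book value $117,515.
Year 2: ⌊$117,515 × 150%/4⌋ = $44,068. Book value $73,447.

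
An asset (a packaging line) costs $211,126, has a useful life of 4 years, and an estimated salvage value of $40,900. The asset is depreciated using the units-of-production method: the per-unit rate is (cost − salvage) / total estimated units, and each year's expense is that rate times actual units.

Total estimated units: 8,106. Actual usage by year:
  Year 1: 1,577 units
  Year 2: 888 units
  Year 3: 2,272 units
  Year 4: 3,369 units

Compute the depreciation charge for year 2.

$18,648

Depreciable base = $211,126 − $40,900 = $170,226.
Rate = $170,226 / 8,106 units = $21 per unit.
Year 1: 1,577 × $21 = $33,117. Book value $178,009.
Year 2: 888 × $21 = $18,648. Book value $159,361.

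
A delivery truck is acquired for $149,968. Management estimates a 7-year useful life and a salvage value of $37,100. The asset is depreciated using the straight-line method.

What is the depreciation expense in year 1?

$16,124

Depreciable base = $149,968 − $37,100 = $112,868.
Annual expense = $112,868 / 7 = $16,124.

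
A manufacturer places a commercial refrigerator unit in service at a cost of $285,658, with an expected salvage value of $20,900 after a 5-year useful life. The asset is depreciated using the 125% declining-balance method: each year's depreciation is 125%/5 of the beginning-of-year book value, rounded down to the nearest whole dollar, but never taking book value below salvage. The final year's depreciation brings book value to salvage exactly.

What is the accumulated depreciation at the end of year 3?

$165,145

Depreciable base = $285,658 − $20,900 = $264,758.
Year 1: ⌊$285,658 × 125%/5⌋ = $71,414. Book value $214,244.
Year 2: ⌊$214,244 × 125%/5⌋ = $53,561. Book value $160,683.
Year 3: ⌊$160,683 × 125%/5⌋ = $40,170. Book value $120,513.
Accumulated through year 3 = $285,658 − $120,513 = $165,145.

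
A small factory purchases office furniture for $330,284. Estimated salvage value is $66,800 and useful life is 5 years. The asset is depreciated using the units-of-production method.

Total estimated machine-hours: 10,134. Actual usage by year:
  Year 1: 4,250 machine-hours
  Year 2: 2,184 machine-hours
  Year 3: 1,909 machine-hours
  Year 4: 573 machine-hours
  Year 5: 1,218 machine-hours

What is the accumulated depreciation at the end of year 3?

Depreciable base = $330,284 − $66,800 = $263,484.
Rate = $263,484 / 10,134 machine-hours = $26 per machine-hour.
Year 1: 4,250 × $26 = $110,500. Book value $219,784.
Year 2: 2,184 × $26 = $56,784. Book value $163,000.
Year 3: 1,909 × $26 = $49,634. Book value $113,366.
Accumulated through year 3 = $330,284 − $113,366 = $216,918.

$216,918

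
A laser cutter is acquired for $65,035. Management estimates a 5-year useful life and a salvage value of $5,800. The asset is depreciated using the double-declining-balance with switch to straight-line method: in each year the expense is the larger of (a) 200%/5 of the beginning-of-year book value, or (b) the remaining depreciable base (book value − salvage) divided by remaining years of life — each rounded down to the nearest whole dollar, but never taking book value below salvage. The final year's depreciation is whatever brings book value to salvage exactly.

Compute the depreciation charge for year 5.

Depreciable base = $65,035 − $5,800 = $59,235.
Year 1: DB = ⌊$65,035 × 200%/5⌋ = $26,014; SL = ⌊$59,235/5⌋ = $11,847 → take DB $26,014. Book value $39,021.
Year 2: DB = ⌊$39,021 × 200%/5⌋ = $15,608; SL = ⌊$33,221/4⌋ = $8,305 → take DB $15,608. Book value $23,413.
Year 3: DB = ⌊$23,413 × 200%/5⌋ = $9,365; SL = ⌊$17,613/3⌋ = $5,871 → take DB $9,365. Book value $14,048.
Year 4: DB = ⌊$14,048 × 200%/5⌋ = $5,619; SL = ⌊$8,248/2⌋ = $4,124 → take DB $5,619. Book value $8,429.
Year 5 (final): $8,429 − $5,800 = $2,629. Book value $5,800.

$2,629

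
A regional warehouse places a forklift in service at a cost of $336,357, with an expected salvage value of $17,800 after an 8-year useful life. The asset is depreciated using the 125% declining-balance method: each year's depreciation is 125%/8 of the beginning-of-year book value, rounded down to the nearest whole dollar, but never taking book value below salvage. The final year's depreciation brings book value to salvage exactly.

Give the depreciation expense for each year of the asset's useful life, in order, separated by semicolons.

$52,555; $44,344; $37,415; $31,569; $26,636; $22,474; $18,963; $84,601

Depreciable base = $336,357 − $17,800 = $318,557.
Year 1: ⌊$336,357 × 125%/8⌋ = $52,555. Book value $283,802.
Year 2: ⌊$283,802 × 125%/8⌋ = $44,344. Book value $239,458.
Year 3: ⌊$239,458 × 125%/8⌋ = $37,415. Book value $202,043.
Year 4: ⌊$202,043 × 125%/8⌋ = $31,569. Book value $170,474.
Year 5: ⌊$170,474 × 125%/8⌋ = $26,636. Book value $143,838.
Year 6: ⌊$143,838 × 125%/8⌋ = $22,474. Book value $121,364.
Year 7: ⌊$121,364 × 125%/8⌋ = $18,963. Book value $102,401.
Year 8 (final): $102,401 − $17,800 = $84,601. Book value $17,800.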